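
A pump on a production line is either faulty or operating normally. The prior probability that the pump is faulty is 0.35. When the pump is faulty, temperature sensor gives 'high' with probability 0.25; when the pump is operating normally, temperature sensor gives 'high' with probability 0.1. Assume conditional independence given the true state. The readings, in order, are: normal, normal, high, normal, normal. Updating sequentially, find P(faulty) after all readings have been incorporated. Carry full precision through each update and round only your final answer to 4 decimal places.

After 'normal': P(faulty) = 0.75·0.3500 / (0.75·0.3500 + 0.9·0.6500) ≈ 0.3097
After 'normal': P(faulty) = 0.75·0.3097 / (0.75·0.3097 + 0.9·0.6903) ≈ 0.2722
After 'high': P(faulty) = 0.25·0.2722 / (0.25·0.2722 + 0.1·0.7278) ≈ 0.4832
After 'normal': P(faulty) = 0.75·0.4832 / (0.75·0.4832 + 0.9·0.5168) ≈ 0.4379
After 'normal': P(faulty) = 0.75·0.4379 / (0.75·0.4379 + 0.9·0.5621) ≈ 0.3936

0.3936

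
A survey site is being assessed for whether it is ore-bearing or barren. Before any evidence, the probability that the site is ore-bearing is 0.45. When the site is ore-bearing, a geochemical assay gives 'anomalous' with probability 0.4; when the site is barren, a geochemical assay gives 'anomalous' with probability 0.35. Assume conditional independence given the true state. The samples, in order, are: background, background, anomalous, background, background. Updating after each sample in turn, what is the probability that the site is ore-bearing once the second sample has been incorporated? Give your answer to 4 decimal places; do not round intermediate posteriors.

After 'background': P(ore) = 0.6·0.4500 / (0.6·0.4500 + 0.65·0.5500) ≈ 0.4303
After 'background': P(ore) = 0.6·0.4303 / (0.6·0.4303 + 0.65·0.5697) ≈ 0.4108

0.4108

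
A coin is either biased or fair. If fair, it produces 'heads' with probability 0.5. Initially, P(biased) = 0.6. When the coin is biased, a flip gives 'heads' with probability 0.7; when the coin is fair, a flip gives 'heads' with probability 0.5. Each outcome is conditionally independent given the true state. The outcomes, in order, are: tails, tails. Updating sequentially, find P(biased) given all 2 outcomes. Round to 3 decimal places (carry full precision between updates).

0.351

After 'tails': P(biased) = 0.3·0.6000 / (0.3·0.6000 + 0.5·0.4000) ≈ 0.4737
After 'tails': P(biased) = 0.3·0.4737 / (0.3·0.4737 + 0.5·0.5263) ≈ 0.3506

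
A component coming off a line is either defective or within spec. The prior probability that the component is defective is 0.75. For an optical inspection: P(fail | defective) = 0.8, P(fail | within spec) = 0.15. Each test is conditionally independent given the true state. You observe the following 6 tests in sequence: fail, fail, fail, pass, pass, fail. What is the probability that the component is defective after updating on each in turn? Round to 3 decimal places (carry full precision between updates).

0.993

After 'fail': P(defective) = 0.8·0.7500 / (0.8·0.7500 + 0.15·0.2500) ≈ 0.9412
After 'fail': P(defective) = 0.8·0.9412 / (0.8·0.9412 + 0.15·0.0588) ≈ 0.9884
After 'fail': P(defective) = 0.8·0.9884 / (0.8·0.9884 + 0.15·0.0116) ≈ 0.9978
After 'pass': P(defective) = 0.2·0.9978 / (0.2·0.9978 + 0.85·0.0022) ≈ 0.9907
After 'pass': P(defective) = 0.2·0.9907 / (0.2·0.9907 + 0.85·0.0093) ≈ 0.9618
After 'fail': P(defective) = 0.8·0.9618 / (0.8·0.9618 + 0.15·0.0382) ≈ 0.9926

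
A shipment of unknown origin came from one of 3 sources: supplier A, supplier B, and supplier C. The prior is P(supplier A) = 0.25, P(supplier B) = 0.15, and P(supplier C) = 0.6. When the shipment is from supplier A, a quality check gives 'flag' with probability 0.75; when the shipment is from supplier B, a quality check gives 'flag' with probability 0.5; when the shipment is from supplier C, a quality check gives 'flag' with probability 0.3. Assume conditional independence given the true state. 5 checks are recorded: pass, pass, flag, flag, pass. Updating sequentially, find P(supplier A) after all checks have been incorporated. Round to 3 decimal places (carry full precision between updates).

0.086

Each posterior becomes the prior for the next update.
After 'pass': normaliser = 0.25·0.2500 + 0.5·0.1500 + 0.7·0.6000; P(supplier A) ≈ 0.1121, P(supplier B) ≈ 0.1345, P(supplier C) ≈ 0.7534
After 'pass': normaliser = 0.25·0.1121 + 0.5·0.1345 + 0.7·0.7534; P(supplier A) ≈ 0.0450, P(supplier B) ≈ 0.1080, P(supplier C) ≈ 0.8470
After 'flag': normaliser = 0.75·0.0450 + 0.5·0.1080 + 0.3·0.8470; P(supplier A) ≈ 0.0988, P(supplier B) ≈ 0.1580, P(supplier C) ≈ 0.7432
After 'flag': normaliser = 0.75·0.0988 + 0.5·0.1580 + 0.3·0.7432; P(supplier A) ≈ 0.1970, P(supplier B) ≈ 0.2101, P(supplier C) ≈ 0.5930
After 'pass': normaliser = 0.25·0.1970 + 0.5·0.2101 + 0.7·0.5930; P(supplier A) ≈ 0.0865, P(supplier B) ≈ 0.1845, P(supplier C) ≈ 0.7290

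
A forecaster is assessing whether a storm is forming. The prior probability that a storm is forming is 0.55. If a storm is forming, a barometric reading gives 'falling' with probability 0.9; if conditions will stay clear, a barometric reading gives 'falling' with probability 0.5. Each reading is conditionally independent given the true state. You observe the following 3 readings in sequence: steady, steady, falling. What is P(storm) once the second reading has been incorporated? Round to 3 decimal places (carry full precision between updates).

After 'steady': P(storm) = 0.1·0.5500 / (0.1·0.5500 + 0.5·0.4500) ≈ 0.1964
After 'steady': P(storm) = 0.1·0.1964 / (0.1·0.1964 + 0.5·0.8036) ≈ 0.0466

0.047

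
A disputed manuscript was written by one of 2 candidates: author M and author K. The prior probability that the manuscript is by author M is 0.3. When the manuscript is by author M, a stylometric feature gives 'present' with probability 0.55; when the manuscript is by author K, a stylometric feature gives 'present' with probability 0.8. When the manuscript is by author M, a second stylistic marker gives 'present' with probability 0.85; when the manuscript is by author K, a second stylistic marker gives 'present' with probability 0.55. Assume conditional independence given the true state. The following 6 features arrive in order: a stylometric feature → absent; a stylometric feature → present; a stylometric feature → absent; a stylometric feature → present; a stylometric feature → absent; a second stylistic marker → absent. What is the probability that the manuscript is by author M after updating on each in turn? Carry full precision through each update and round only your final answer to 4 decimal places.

After a stylometric feature='absent': P(author M) = 0.45·0.3000 / (0.45·0.3000 + 0.2·0.7000) ≈ 0.4909
After a stylometric feature='present': P(author M) = 0.55·0.4909 / (0.55·0.4909 + 0.8·0.5091) ≈ 0.3987
After a stylometric feature='absent': P(author M) = 0.45·0.3987 / (0.45·0.3987 + 0.2·0.6013) ≈ 0.5987
After a stylometric feature='present': P(author M) = 0.55·0.5987 / (0.55·0.5987 + 0.8·0.4013) ≈ 0.5063
After a stylometric feature='absent': P(author M) = 0.45·0.5063 / (0.45·0.5063 + 0.2·0.4937) ≈ 0.6976
After a second stylistic marker='absent': P(author M) = 0.15·0.6976 / (0.15·0.6976 + 0.45·0.3024) ≈ 0.4347

0.4347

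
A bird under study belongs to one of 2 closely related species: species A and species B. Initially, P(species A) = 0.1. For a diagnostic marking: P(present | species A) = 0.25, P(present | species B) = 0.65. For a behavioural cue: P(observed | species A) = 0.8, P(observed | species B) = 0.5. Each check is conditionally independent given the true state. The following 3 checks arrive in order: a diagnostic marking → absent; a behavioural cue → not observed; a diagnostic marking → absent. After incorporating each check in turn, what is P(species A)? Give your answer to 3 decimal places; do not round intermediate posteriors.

0.169

Apply Bayes' rule sequentially, carrying P(species A) forward.
After a diagnostic marking='absent': P(species A) = 0.75·0.1000 / (0.75·0.1000 + 0.35·0.9000) ≈ 0.1923
After a behavioural cue='not observed': P(species A) = 0.2·0.1923 / (0.2·0.1923 + 0.5·0.8077) ≈ 0.0870
After a diagnostic marking='absent': P(species A) = 0.75·0.0870 / (0.75·0.0870 + 0.35·0.9130) ≈ 0.1695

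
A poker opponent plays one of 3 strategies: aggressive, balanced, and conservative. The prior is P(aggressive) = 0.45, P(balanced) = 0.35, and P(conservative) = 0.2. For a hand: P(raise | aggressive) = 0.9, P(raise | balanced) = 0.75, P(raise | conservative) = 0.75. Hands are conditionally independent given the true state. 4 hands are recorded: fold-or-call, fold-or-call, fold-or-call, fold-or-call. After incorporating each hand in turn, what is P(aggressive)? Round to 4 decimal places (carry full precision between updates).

0.0205

Apply Bayes' rule sequentially, carrying P(aggressive) forward.
After 'fold-or-call': normaliser = 0.1·0.4500 + 0.25·0.3500 + 0.25·0.2000; P(aggressive) ≈ 0.2466, P(balanced) ≈ 0.4795, P(conservative) ≈ 0.2740
After 'fold-or-call': normaliser = 0.1·0.2466 + 0.25·0.4795 + 0.25·0.2740; P(aggressive) ≈ 0.1158, P(balanced) ≈ 0.5627, P(conservative) ≈ 0.3215
After 'fold-or-call': normaliser = 0.1·0.1158 + 0.25·0.5627 + 0.25·0.3215; P(aggressive) ≈ 0.0498, P(balanced) ≈ 0.6047, P(conservative) ≈ 0.3455
After 'fold-or-call': normaliser = 0.1·0.0498 + 0.25·0.6047 + 0.25·0.3455; P(aggressive) ≈ 0.0205, P(balanced) ≈ 0.6233, P(conservative) ≈ 0.3562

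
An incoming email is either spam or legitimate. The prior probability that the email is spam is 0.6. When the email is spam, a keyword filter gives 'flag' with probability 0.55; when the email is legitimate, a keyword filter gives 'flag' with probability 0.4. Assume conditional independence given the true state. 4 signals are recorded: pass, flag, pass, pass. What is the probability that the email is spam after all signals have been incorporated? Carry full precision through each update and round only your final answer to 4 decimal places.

After 'pass': P(spam) = 0.45·0.6000 / (0.45·0.6000 + 0.6·0.4000) ≈ 0.5294
After 'flag': P(spam) = 0.55·0.5294 / (0.55·0.5294 + 0.4·0.4706) ≈ 0.6074
After 'pass': P(spam) = 0.45·0.6074 / (0.45·0.6074 + 0.6·0.3926) ≈ 0.5371
After 'pass': P(spam) = 0.45·0.5371 / (0.45·0.5371 + 0.6·0.4629) ≈ 0.4653

0.4653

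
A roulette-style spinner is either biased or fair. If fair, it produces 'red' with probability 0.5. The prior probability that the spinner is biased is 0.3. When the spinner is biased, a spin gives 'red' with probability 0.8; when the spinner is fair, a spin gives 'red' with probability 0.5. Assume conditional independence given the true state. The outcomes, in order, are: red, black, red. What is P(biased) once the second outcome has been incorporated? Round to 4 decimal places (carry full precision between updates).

0.2152

After 'red': P(biased) = 0.8·0.3000 / (0.8·0.3000 + 0.5·0.7000) ≈ 0.4068
After 'black': P(biased) = 0.2·0.4068 / (0.2·0.4068 + 0.5·0.5932) ≈ 0.2152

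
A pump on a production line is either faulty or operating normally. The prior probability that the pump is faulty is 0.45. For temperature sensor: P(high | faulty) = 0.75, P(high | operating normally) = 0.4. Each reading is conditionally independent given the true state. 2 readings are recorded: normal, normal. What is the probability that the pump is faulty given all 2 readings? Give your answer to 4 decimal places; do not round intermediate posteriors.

After 'normal': P(faulty) = 0.25·0.4500 / (0.25·0.4500 + 0.6·0.5500) ≈ 0.2542
After 'normal': P(faulty) = 0.25·0.2542 / (0.25·0.2542 + 0.6·0.7458) ≈ 0.1244

0.1244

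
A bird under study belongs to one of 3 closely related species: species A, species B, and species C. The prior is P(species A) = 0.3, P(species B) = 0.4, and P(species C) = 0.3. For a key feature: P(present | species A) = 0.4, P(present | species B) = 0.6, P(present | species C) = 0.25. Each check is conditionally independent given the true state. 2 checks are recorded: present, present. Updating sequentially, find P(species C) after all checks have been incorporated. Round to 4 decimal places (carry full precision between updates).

Apply Bayes' rule sequentially, carrying P(species C) forward.
After 'present': normaliser = 0.4·0.3000 + 0.6·0.4000 + 0.25·0.3000; P(species A) ≈ 0.2759, P(species B) ≈ 0.5517, P(species C) ≈ 0.1724
After 'present': normaliser = 0.4·0.2759 + 0.6·0.5517 + 0.25·0.1724; P(species A) ≈ 0.2278, P(species B) ≈ 0.6833, P(species C) ≈ 0.0890

0.0890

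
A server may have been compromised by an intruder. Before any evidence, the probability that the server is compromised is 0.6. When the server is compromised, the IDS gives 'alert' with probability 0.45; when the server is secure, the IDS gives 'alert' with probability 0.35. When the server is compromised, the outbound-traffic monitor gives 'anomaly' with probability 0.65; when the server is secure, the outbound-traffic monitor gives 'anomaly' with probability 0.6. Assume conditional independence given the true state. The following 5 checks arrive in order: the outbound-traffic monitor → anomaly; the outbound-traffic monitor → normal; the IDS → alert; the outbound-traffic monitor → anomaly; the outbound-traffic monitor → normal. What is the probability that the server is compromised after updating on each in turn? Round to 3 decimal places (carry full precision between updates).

0.634

After the outbound-traffic monitor='anomaly': P(compromised) = 0.65·0.6000 / (0.65·0.6000 + 0.6·0.4000) ≈ 0.6190
After the outbound-traffic monitor='normal': P(compromised) = 0.35·0.6190 / (0.35·0.6190 + 0.4·0.3810) ≈ 0.5871
After the IDS='alert': P(compromised) = 0.45·0.5871 / (0.45·0.5871 + 0.35·0.4129) ≈ 0.6464
After the outbound-traffic monitor='anomaly': P(compromised) = 0.65·0.6464 / (0.65·0.6464 + 0.6·0.3536) ≈ 0.6645
After the outbound-traffic monitor='normal': P(compromised) = 0.35·0.6645 / (0.35·0.6645 + 0.4·0.3355) ≈ 0.6341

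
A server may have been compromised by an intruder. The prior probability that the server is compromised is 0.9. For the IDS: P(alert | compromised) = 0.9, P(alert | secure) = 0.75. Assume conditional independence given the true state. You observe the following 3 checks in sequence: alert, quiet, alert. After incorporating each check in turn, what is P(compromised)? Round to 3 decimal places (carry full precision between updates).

Apply Bayes' rule sequentially, carrying P(compromised) forward.
After 'alert': P(compromised) = 0.9·0.9000 / (0.9·0.9000 + 0.75·0.1000) ≈ 0.9153
After 'quiet': P(compromised) = 0.1·0.9153 / (0.1·0.9153 + 0.25·0.0847) ≈ 0.8120
After 'alert': P(compromised) = 0.9·0.8120 / (0.9·0.8120 + 0.75·0.1880) ≈ 0.8383

0.838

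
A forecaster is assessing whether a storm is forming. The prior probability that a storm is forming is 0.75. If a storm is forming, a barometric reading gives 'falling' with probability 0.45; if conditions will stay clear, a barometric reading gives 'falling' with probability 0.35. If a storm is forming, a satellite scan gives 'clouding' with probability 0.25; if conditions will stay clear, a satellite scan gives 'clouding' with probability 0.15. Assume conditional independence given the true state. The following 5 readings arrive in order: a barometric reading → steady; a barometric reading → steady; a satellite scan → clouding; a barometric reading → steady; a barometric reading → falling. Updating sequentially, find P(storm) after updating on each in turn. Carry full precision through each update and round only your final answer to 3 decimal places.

0.796

Apply Bayes' rule sequentially, carrying P(storm) forward.
After a barometric reading='steady': P(storm) = 0.55·0.7500 / (0.55·0.7500 + 0.65·0.2500) ≈ 0.7174
After a barometric reading='steady': P(storm) = 0.55·0.7174 / (0.55·0.7174 + 0.65·0.2826) ≈ 0.6823
After a satellite scan='clouding': P(storm) = 0.25·0.6823 / (0.25·0.6823 + 0.15·0.3177) ≈ 0.7817
After a barometric reading='steady': P(storm) = 0.55·0.7817 / (0.55·0.7817 + 0.65·0.2183) ≈ 0.7518
After a barometric reading='falling': P(storm) = 0.45·0.7518 / (0.45·0.7518 + 0.35·0.2482) ≈ 0.7957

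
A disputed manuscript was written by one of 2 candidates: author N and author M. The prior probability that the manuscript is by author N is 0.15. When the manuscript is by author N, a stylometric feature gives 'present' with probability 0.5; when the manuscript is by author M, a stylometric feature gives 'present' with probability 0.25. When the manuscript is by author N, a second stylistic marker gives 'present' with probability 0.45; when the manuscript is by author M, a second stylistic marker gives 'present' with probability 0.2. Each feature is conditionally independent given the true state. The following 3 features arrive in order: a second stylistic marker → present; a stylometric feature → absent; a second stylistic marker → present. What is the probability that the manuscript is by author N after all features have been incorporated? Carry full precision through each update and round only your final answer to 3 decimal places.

After a second stylistic marker='present': P(author N) = 0.45·0.1500 / (0.45·0.1500 + 0.2·0.8500) ≈ 0.2842
After a stylometric feature='absent': P(author N) = 0.5·0.2842 / (0.5·0.2842 + 0.75·0.7158) ≈ 0.2093
After a second stylistic marker='present': P(author N) = 0.45·0.2093 / (0.45·0.2093 + 0.2·0.7907) ≈ 0.3733

0.373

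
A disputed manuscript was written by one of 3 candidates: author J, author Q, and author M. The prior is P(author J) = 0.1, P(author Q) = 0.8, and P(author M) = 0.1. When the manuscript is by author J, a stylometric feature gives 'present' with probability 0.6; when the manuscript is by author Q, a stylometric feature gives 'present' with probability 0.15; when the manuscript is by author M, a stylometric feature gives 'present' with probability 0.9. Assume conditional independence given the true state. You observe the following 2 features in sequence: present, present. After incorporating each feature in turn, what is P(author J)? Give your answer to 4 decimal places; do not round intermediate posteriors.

0.2667

Apply Bayes' rule sequentially, carrying P(author J) forward.
After 'present': normaliser = 0.6·0.1000 + 0.15·0.8000 + 0.9·0.1000; P(author J) ≈ 0.2222, P(author Q) ≈ 0.4444, P(author M) ≈ 0.3333
After 'present': normaliser = 0.6·0.2222 + 0.15·0.4444 + 0.9·0.3333; P(author J) ≈ 0.2667, P(author Q) ≈ 0.1333, P(author M) ≈ 0.6000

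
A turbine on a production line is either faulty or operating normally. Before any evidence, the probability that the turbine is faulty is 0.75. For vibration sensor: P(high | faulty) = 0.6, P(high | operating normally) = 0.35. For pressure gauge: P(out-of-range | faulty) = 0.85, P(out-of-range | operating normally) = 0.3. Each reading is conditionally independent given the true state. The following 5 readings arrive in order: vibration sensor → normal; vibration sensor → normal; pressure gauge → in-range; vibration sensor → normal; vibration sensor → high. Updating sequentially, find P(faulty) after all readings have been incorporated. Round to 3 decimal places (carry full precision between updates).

After vibration sensor='normal': P(faulty) = 0.4·0.7500 / (0.4·0.7500 + 0.65·0.2500) ≈ 0.6486
After vibration sensor='normal': P(faulty) = 0.4·0.6486 / (0.4·0.6486 + 0.65·0.3514) ≈ 0.5319
After pressure gauge='in-range': P(faulty) = 0.15·0.5319 / (0.15·0.5319 + 0.7·0.4681) ≈ 0.1958
After vibration sensor='normal': P(faulty) = 0.4·0.1958 / (0.4·0.1958 + 0.65·0.8042) ≈ 0.1303
After vibration sensor='high': P(faulty) = 0.6·0.1303 / (0.6·0.1303 + 0.35·0.8697) ≈ 0.2043

0.204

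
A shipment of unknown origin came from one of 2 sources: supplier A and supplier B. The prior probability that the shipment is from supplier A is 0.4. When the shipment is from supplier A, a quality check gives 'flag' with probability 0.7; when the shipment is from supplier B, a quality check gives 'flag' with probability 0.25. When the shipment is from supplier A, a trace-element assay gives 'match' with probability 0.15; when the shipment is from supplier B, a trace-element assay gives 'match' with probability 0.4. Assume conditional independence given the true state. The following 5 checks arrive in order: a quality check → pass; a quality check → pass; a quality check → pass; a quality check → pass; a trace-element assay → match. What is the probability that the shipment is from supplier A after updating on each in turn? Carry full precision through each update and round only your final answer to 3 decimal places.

After a quality check='pass': P(supplier A) = 0.3·0.4000 / (0.3·0.4000 + 0.75·0.6000) ≈ 0.2105
After a quality check='pass': P(supplier A) = 0.3·0.2105 / (0.3·0.2105 + 0.75·0.7895) ≈ 0.0964
After a quality check='pass': P(supplier A) = 0.3·0.0964 / (0.3·0.0964 + 0.75·0.9036) ≈ 0.0409
After a quality check='pass': P(supplier A) = 0.3·0.0409 / (0.3·0.0409 + 0.75·0.9591) ≈ 0.0168
After a trace-element assay='match': P(supplier A) = 0.15·0.0168 / (0.15·0.0168 + 0.4·0.9832) ≈ 0.0064

0.006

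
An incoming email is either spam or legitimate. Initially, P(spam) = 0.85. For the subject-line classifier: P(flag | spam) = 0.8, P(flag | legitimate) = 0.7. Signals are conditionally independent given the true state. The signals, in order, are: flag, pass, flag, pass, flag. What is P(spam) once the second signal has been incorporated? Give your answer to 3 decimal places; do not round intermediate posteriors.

0.812

After 'flag': P(spam) = 0.8·0.8500 / (0.8·0.8500 + 0.7·0.1500) ≈ 0.8662
After 'pass': P(spam) = 0.2·0.8662 / (0.2·0.8662 + 0.3·0.1338) ≈ 0.8119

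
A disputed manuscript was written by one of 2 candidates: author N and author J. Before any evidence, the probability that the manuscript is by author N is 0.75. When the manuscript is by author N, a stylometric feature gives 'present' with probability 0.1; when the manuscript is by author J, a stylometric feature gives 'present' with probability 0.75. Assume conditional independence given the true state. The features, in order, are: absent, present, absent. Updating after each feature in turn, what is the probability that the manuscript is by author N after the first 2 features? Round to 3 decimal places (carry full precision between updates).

After 'absent': P(author N) = 0.9·0.7500 / (0.9·0.7500 + 0.25·0.2500) ≈ 0.9153
After 'present': P(author N) = 0.1·0.9153 / (0.1·0.9153 + 0.75·0.0847) ≈ 0.5902

0.590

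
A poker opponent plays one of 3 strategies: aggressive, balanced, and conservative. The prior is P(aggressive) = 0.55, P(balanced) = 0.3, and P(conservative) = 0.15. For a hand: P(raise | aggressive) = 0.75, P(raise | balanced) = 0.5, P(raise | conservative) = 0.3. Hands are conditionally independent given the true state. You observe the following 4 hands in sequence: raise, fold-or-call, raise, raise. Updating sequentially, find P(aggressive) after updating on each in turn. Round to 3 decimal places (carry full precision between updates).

0.729

After 'raise': normaliser = 0.75·0.5500 + 0.5·0.3000 + 0.3·0.1500; P(aggressive) ≈ 0.6790, P(balanced) ≈ 0.2469, P(conservative) ≈ 0.0741
After 'fold-or-call': normaliser = 0.25·0.6790 + 0.5·0.2469 + 0.7·0.0741; P(aggressive) ≈ 0.4919, P(balanced) ≈ 0.3578, P(conservative) ≈ 0.1503
After 'raise': normaliser = 0.75·0.4919 + 0.5·0.3578 + 0.3·0.1503; P(aggressive) ≈ 0.6223, P(balanced) ≈ 0.3017, P(conservative) ≈ 0.0760
After 'raise': normaliser = 0.75·0.6223 + 0.5·0.3017 + 0.3·0.0760; P(aggressive) ≈ 0.7288, P(balanced) ≈ 0.2356, P(conservative) ≈ 0.0356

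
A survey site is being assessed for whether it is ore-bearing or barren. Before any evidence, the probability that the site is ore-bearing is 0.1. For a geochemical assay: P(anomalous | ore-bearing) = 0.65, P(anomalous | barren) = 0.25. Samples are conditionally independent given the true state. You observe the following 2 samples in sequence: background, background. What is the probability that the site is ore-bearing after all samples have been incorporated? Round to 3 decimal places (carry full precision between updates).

After 'background': P(ore) = 0.35·0.1000 / (0.35·0.1000 + 0.75·0.9000) ≈ 0.0493
After 'background': P(ore) = 0.35·0.0493 / (0.35·0.0493 + 0.75·0.9507) ≈ 0.0236

0.024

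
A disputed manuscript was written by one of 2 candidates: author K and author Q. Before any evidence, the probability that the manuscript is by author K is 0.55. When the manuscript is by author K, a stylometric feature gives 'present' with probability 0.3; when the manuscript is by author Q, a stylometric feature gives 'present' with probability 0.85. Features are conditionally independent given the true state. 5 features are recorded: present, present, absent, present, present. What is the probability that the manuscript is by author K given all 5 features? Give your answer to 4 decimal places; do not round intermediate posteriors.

0.0813

Apply Bayes' rule sequentially, carrying P(author K) forward.
After 'present': P(author K) = 0.3·0.5500 / (0.3·0.5500 + 0.85·0.4500) ≈ 0.3014
After 'present': P(author K) = 0.3·0.3014 / (0.3·0.3014 + 0.85·0.6986) ≈ 0.1321
After 'absent': P(author K) = 0.7·0.1321 / (0.7·0.1321 + 0.15·0.8679) ≈ 0.4154
After 'present': P(author K) = 0.3·0.4154 / (0.3·0.4154 + 0.85·0.5846) ≈ 0.2005
After 'present': P(author K) = 0.3·0.2005 / (0.3·0.2005 + 0.85·0.7995) ≈ 0.0813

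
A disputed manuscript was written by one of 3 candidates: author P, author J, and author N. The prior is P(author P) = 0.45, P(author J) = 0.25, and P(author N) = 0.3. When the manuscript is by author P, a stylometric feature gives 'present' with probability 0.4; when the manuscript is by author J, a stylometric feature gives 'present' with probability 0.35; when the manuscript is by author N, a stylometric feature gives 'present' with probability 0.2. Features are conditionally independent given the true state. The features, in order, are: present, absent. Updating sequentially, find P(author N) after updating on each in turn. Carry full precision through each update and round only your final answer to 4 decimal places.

Apply Bayes' rule sequentially, carrying P(author N) forward.
After 'present': normaliser = 0.4·0.4500 + 0.35·0.2500 + 0.2·0.3000; P(author P) ≈ 0.5496, P(author J) ≈ 0.2672, P(author N) ≈ 0.1832
After 'absent': normaliser = 0.6·0.5496 + 0.65·0.2672 + 0.8·0.1832; P(author P) ≈ 0.5073, P(author J) ≈ 0.2672, P(author N) ≈ 0.2255

0.2255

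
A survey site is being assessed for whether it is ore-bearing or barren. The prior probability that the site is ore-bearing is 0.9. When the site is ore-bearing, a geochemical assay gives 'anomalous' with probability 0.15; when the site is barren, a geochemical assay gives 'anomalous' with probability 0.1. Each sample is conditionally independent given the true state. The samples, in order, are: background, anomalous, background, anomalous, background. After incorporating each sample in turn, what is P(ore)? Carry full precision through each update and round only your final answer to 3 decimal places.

0.945

After 'background': P(ore) = 0.85·0.9000 / (0.85·0.9000 + 0.9·0.1000) ≈ 0.8947
After 'anomalous': P(ore) = 0.15·0.8947 / (0.15·0.8947 + 0.1·0.1053) ≈ 0.9273
After 'background': P(ore) = 0.85·0.9273 / (0.85·0.9273 + 0.9·0.0727) ≈ 0.9233
After 'anomalous': P(ore) = 0.15·0.9233 / (0.15·0.9233 + 0.1·0.0767) ≈ 0.9475
After 'background': P(ore) = 0.85·0.9475 / (0.85·0.9475 + 0.9·0.0525) ≈ 0.9446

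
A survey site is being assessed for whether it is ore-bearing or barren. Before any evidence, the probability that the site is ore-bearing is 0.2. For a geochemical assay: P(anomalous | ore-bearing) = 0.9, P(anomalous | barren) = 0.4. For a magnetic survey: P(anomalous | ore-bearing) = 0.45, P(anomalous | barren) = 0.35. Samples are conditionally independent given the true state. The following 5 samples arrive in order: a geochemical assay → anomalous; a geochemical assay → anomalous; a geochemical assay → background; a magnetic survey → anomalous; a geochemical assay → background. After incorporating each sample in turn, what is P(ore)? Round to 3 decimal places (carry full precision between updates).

0.043

After a geochemical assay='anomalous': P(ore) = 0.9·0.2000 / (0.9·0.2000 + 0.4·0.8000) ≈ 0.3600
After a geochemical assay='anomalous': P(ore) = 0.9·0.3600 / (0.9·0.3600 + 0.4·0.6400) ≈ 0.5586
After a geochemical assay='background': P(ore) = 0.1·0.5586 / (0.1·0.5586 + 0.6·0.4414) ≈ 0.1742
After a magnetic survey='anomalous': P(ore) = 0.45·0.1742 / (0.45·0.1742 + 0.35·0.8258) ≈ 0.2133
After a geochemical assay='background': P(ore) = 0.1·0.2133 / (0.1·0.2133 + 0.6·0.7867) ≈ 0.0432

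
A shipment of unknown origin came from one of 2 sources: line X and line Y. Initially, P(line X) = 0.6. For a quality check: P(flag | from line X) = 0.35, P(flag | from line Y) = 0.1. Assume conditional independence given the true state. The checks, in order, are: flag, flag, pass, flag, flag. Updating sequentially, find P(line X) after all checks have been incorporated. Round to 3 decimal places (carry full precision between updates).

After 'flag': P(line X) = 0.35·0.6000 / (0.35·0.6000 + 0.1·0.4000) ≈ 0.8400
After 'flag': P(line X) = 0.35·0.8400 / (0.35·0.8400 + 0.1·0.1600) ≈ 0.9484
After 'pass': P(line X) = 0.65·0.9484 / (0.65·0.9484 + 0.9·0.0516) ≈ 0.9299
After 'flag': P(line X) = 0.35·0.9299 / (0.35·0.9299 + 0.1·0.0701) ≈ 0.9789
After 'flag': P(line X) = 0.35·0.9789 / (0.35·0.9789 + 0.1·0.0211) ≈ 0.9939

0.994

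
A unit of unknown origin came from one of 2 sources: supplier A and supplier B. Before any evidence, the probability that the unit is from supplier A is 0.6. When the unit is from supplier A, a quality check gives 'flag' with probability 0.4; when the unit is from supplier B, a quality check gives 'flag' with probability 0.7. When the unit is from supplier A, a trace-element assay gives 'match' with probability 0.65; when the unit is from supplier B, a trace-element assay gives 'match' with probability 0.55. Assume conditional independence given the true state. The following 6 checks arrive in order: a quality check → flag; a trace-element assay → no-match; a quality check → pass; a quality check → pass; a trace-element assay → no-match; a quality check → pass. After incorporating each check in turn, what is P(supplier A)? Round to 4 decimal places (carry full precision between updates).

0.8058

After a quality check='flag': P(supplier A) = 0.4·0.6000 / (0.4·0.6000 + 0.7·0.4000) ≈ 0.4615
After a trace-element assay='no-match': P(supplier A) = 0.35·0.4615 / (0.35·0.4615 + 0.45·0.5385) ≈ 0.4000
After a quality check='pass': P(supplier A) = 0.6·0.4000 / (0.6·0.4000 + 0.3·0.6000) ≈ 0.5714
After a quality check='pass': P(supplier A) = 0.6·0.5714 / (0.6·0.5714 + 0.3·0.4286) ≈ 0.7273
After a trace-element assay='no-match': P(supplier A) = 0.35·0.7273 / (0.35·0.7273 + 0.45·0.2727) ≈ 0.6747
After a quality check='pass': P(supplier A) = 0.6·0.6747 / (0.6·0.6747 + 0.3·0.3253) ≈ 0.8058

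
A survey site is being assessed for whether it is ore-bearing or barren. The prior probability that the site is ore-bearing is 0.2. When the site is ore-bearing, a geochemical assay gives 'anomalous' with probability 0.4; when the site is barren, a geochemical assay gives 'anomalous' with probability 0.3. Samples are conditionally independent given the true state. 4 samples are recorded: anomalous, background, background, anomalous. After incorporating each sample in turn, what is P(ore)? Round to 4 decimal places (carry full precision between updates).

0.2462

Apply Bayes' rule sequentially, carrying P(ore) forward.
After 'anomalous': P(ore) = 0.4·0.2000 / (0.4·0.2000 + 0.3·0.8000) ≈ 0.2500
After 'background': P(ore) = 0.6·0.2500 / (0.6·0.2500 + 0.7·0.7500) ≈ 0.2222
After 'background': P(ore) = 0.6·0.2222 / (0.6·0.2222 + 0.7·0.7778) ≈ 0.1967
After 'anomalous': P(ore) = 0.4·0.1967 / (0.4·0.1967 + 0.3·0.8033) ≈ 0.2462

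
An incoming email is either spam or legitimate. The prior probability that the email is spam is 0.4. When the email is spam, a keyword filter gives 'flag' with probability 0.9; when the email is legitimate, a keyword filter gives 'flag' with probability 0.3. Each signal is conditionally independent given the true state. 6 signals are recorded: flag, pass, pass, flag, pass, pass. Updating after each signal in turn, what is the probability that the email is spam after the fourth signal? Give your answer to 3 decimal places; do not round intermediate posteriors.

Each posterior becomes the prior for the next update.
After 'flag': P(spam) = 0.9·0.4000 / (0.9·0.4000 + 0.3·0.6000) ≈ 0.6667
After 'pass': P(spam) = 0.1·0.6667 / (0.1·0.6667 + 0.7·0.3333) ≈ 0.2222
After 'pass': P(spam) = 0.1·0.2222 / (0.1·0.2222 + 0.7·0.7778) ≈ 0.0392
After 'flag': P(spam) = 0.9·0.0392 / (0.9·0.0392 + 0.3·0.9608) ≈ 0.1091

0.109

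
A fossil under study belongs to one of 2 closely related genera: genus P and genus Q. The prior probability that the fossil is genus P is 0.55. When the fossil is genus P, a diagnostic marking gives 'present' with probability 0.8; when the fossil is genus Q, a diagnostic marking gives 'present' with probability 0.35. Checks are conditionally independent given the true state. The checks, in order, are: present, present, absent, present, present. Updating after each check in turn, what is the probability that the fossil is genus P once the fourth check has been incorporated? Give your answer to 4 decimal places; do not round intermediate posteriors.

0.8179

After 'present': P(genus P) = 0.8·0.5500 / (0.8·0.5500 + 0.35·0.4500) ≈ 0.7364
After 'present': P(genus P) = 0.8·0.7364 / (0.8·0.7364 + 0.35·0.2636) ≈ 0.8646
After 'absent': P(genus P) = 0.2·0.8646 / (0.2·0.8646 + 0.65·0.1354) ≈ 0.6627
After 'present': P(genus P) = 0.8·0.6627 / (0.8·0.6627 + 0.35·0.3373) ≈ 0.8179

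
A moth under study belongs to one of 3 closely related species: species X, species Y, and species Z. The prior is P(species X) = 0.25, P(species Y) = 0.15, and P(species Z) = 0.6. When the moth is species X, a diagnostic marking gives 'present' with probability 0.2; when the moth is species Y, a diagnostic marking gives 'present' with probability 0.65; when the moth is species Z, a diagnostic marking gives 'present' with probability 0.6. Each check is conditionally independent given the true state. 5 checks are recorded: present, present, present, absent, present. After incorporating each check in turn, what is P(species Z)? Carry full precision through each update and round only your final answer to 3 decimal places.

After 'present': normaliser = 0.2·0.2500 + 0.65·0.1500 + 0.6·0.6000; P(species X) ≈ 0.0985, P(species Y) ≈ 0.1921, P(species Z) ≈ 0.7094
After 'present': normaliser = 0.2·0.0985 + 0.65·0.1921 + 0.6·0.7094; P(species X) ≈ 0.0346, P(species Y) ≈ 0.2190, P(species Z) ≈ 0.7464
After 'present': normaliser = 0.2·0.0346 + 0.65·0.2190 + 0.6·0.7464; P(species X) ≈ 0.0116, P(species Y) ≈ 0.2384, P(species Z) ≈ 0.7500
After 'absent': normaliser = 0.8·0.0116 + 0.35·0.2384 + 0.4·0.7500; P(species X) ≈ 0.0236, P(species Y) ≈ 0.2125, P(species Z) ≈ 0.7640
After 'present': normaliser = 0.2·0.0236 + 0.65·0.2125 + 0.6·0.7640; P(species X) ≈ 0.0078, P(species Y) ≈ 0.2297, P(species Z) ≈ 0.7624

0.762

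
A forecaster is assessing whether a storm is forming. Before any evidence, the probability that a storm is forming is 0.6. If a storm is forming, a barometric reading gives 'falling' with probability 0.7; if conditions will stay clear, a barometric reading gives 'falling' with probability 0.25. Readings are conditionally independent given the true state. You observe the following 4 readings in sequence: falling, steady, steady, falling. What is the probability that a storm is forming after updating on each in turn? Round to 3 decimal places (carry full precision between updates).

After 'falling': P(storm) = 0.7·0.6000 / (0.7·0.6000 + 0.25·0.4000) ≈ 0.8077
After 'steady': P(storm) = 0.3·0.8077 / (0.3·0.8077 + 0.75·0.1923) ≈ 0.6269
After 'steady': P(storm) = 0.3·0.6269 / (0.3·0.6269 + 0.75·0.3731) ≈ 0.4019
After 'falling': P(storm) = 0.7·0.4019 / (0.7·0.4019 + 0.25·0.5981) ≈ 0.6530

0.653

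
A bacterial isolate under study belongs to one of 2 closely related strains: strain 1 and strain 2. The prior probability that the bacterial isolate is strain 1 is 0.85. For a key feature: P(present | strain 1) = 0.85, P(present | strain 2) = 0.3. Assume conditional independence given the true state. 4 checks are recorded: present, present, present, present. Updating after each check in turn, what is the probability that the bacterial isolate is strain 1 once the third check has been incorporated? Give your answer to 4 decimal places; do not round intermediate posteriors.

0.9923

After 'present': P(strain 1) = 0.85·0.8500 / (0.85·0.8500 + 0.3·0.1500) ≈ 0.9414
After 'present': P(strain 1) = 0.85·0.9414 / (0.85·0.9414 + 0.3·0.0586) ≈ 0.9785
After 'present': P(strain 1) = 0.85·0.9785 / (0.85·0.9785 + 0.3·0.0215) ≈ 0.9923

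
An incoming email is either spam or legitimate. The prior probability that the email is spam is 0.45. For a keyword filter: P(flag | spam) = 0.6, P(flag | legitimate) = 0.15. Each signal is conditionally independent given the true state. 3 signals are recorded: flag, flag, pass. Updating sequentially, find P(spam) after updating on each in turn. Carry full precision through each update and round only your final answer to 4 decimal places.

0.8603

After 'flag': P(spam) = 0.6·0.4500 / (0.6·0.4500 + 0.15·0.5500) ≈ 0.7660
After 'flag': P(spam) = 0.6·0.7660 / (0.6·0.7660 + 0.15·0.2340) ≈ 0.9290
After 'pass': P(spam) = 0.4·0.9290 / (0.4·0.9290 + 0.85·0.0710) ≈ 0.8603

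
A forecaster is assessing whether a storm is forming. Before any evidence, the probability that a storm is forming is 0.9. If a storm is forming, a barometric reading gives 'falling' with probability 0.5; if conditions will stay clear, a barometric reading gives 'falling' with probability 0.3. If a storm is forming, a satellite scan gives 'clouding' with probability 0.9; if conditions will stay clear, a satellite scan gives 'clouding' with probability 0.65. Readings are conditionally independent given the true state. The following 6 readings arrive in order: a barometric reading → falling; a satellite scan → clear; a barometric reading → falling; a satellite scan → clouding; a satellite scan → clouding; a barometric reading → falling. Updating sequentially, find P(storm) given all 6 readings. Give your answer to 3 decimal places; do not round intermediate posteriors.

0.958

After a barometric reading='falling': P(storm) = 0.5·0.9000 / (0.5·0.9000 + 0.3·0.1000) ≈ 0.9375
After a satellite scan='clear': P(storm) = 0.1·0.9375 / (0.1·0.9375 + 0.35·0.0625) ≈ 0.8108
After a barometric reading='falling': P(storm) = 0.5·0.8108 / (0.5·0.8108 + 0.3·0.1892) ≈ 0.8772
After a satellite scan='clouding': P(storm) = 0.9·0.8772 / (0.9·0.8772 + 0.65·0.1228) ≈ 0.9082
After a satellite scan='clouding': P(storm) = 0.9·0.9082 / (0.9·0.9082 + 0.65·0.0918) ≈ 0.9319
After a barometric reading='falling': P(storm) = 0.5·0.9319 / (0.5·0.9319 + 0.3·0.0681) ≈ 0.9580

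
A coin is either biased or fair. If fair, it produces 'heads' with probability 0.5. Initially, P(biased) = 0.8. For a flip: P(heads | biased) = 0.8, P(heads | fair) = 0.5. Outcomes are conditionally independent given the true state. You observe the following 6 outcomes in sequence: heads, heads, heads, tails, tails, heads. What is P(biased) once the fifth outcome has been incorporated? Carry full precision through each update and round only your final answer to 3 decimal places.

0.724

Apply Bayes' rule sequentially, carrying P(biased) forward.
After 'heads': P(biased) = 0.8·0.8000 / (0.8·0.8000 + 0.5·0.2000) ≈ 0.8649
After 'heads': P(biased) = 0.8·0.8649 / (0.8·0.8649 + 0.5·0.1351) ≈ 0.9110
After 'heads': P(biased) = 0.8·0.9110 / (0.8·0.9110 + 0.5·0.0890) ≈ 0.9425
After 'tails': P(biased) = 0.2·0.9425 / (0.2·0.9425 + 0.5·0.0575) ≈ 0.8676
After 'tails': P(biased) = 0.2·0.8676 / (0.2·0.8676 + 0.5·0.1324) ≈ 0.7239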